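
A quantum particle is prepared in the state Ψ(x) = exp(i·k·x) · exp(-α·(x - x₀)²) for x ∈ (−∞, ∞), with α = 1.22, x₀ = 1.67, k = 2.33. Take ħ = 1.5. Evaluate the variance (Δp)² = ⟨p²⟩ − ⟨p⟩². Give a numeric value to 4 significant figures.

2.745

Compute ⟨p⟩ and ⟨p²⟩ separately; (Δp)² = ⟨p²⟩ − ⟨p⟩².
Gaussian moments (u = x − x₀): ∫u^(2j)·e^(−2αu²) du = (2j−1)!!/(4α)^j · √(π/(2α)), odd powers integrate to 0; here √(π/(2α)) = 1.1347. Derivatives: Ψ′ = (ik − 2αu)·Ψ, Ψ″ = ((ik − 2αu)² − 2α)·Ψ; the odd-in-u pieces drop out.
Normalization: ∫|Ψ|² dx = 1.1347.
⟨p⟩ = 3.4950 and ⟨p²⟩ = 14.960.
(Δp)² = 14.960 − (3.4950)² = 2.7450.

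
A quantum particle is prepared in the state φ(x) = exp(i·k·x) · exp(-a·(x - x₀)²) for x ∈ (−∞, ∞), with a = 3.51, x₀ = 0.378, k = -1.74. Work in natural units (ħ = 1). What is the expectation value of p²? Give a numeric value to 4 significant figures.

6.538

p² φ = −ħ² d²φ/dx²; ⟨p²⟩ = −ħ² ∫ φ*·φ'' dx / ∫|φ|² dx.
Gaussian moments (u = x − x₀): ∫u^(2j)·e^(−2au²) du = (2j−1)!!/(4a)^j · √(π/(2a)), odd powers integrate to 0; here √(π/(2a)) = 0.66897. Derivatives: φ′ = (ik − 2au)·φ, φ″ = ((ik − 2au)² − 2a)·φ; the odd-in-u pieces drop out.
State is unnormalized: ∫|φ|² dx = 0.66897, and ∫φ*·(−ħ² φ'') dx = 4.3735, so ⟨p²⟩ = 4.3735 / 0.66897.
⟨p²⟩ = 6.5376.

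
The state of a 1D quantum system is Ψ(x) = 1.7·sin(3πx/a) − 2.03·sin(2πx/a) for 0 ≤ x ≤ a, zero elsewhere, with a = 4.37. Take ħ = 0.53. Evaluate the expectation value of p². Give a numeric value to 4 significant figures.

p² Ψ = −ħ² d²Ψ/dx²; ⟨p²⟩ = −ħ² ∫ Ψ*·Ψ'' dx / ∫|Ψ|² dx.
d²/dx² sin(jπx/a) = −(jπ/a)²·sin(jπx/a); on 0 ≤ x ≤ a, ∫sin²(jπx/a) dx = a/2 and ∫sin(jπx/a)·sin(lπx/a) dx = 0 for j ≠ l, so only diagonal terms survive in ∫|Ψ|² and ∫Ψ·Ψ″; ∫Ψ·Ψ′ dx = [Ψ²/2] between the walls = 0.
State is unnormalized: ∫|Ψ|² dx = 15.319, and ∫Ψ*·(−ħ² Ψ'') dx = 13.479, so ⟨p²⟩ = 13.479 / 15.319.
⟨p²⟩ = 0.87991.

0.8799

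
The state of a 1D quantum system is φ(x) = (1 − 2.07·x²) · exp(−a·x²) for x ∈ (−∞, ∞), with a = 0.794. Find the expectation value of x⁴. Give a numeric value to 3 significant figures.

⟨x⁴⟩ = ∫ x⁴·|φ|² dx / ∫|φ|² dx (integrals over the domain).
Expand each integrand as polynomial × e^(−2ax²) and use ∫x^(2j)·e^(−2ax²) dx = (2j−1)!!/(4a)^j · √(π/(2a)), odd powers → 0; here √(π/(2a)) = 1.4065.
State is unnormalized: ∫|φ|² dx = 1.3655, and ∫φ*·x⁴·φ dx = 3.9114, so ⟨x⁴⟩ = 3.9114 / 1.3655.
⟨x⁴⟩ = 2.8643.

2.86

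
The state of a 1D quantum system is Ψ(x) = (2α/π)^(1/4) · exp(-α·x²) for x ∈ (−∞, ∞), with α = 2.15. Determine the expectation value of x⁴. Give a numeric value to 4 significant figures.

0.04056

⟨x⁴⟩ = ∫ x⁴·|Ψ|² dx (integrals over the domain).
Gaussian moments: ∫x^(2j)·e^(−2αx²) dx = (2j−1)!!/(4α)^j · √(π/(2α)), odd powers integrate to 0; here √(π/(2α)) = 0.85475.
⟨x⁴⟩ = 0.040562.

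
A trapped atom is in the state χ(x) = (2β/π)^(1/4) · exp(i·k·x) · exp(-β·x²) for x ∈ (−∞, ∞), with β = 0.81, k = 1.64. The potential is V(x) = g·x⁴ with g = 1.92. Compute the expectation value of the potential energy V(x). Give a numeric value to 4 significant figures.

0.5487

⟨V⟩ = ∫ V(x)·|χ|² dx.
Gaussian moments: ∫x^(2j)·e^(−2βx²) dx = (2j−1)!!/(4β)^j · √(π/(2β)), odd powers integrate to 0; here √(π/(2β)) = 1.3926.
⟨V⟩ = 0.54870.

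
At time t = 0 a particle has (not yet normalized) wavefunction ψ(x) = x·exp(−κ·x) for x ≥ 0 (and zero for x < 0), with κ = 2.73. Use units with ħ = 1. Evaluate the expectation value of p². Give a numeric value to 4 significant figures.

p² ψ = −ħ² d²ψ/dx²; ⟨p²⟩ = −ħ² ∫ ψ*·ψ'' dx / ∫|ψ|² dx.
Differentiate x·exp(−κ·x) with the product rule; every integrand then reduces to terms xʲ·e^(−2κx) on [0, ∞), with ∫₀^∞ xʲ·e^(−2κx) dx = j!/(2κ)^(j+1).
State is unnormalized: ∫|ψ|² dx = 0.012287, and ∫ψ*·(−ħ² ψ'') dx = 0.091575, so ⟨p²⟩ = 0.091575 / 0.012287.
⟨p²⟩ = 7.4529.

7.453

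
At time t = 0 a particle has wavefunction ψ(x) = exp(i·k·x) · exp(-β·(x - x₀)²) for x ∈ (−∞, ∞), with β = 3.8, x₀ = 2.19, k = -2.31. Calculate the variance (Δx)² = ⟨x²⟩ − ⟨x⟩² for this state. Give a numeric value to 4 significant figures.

0.06579

Compute ⟨x⟩ and ⟨x²⟩ separately, then (Δx)² = ⟨x²⟩ − ⟨x⟩².
Gaussian moments (u = x − x₀): ∫u^(2j)·e^(−2βu²) du = (2j−1)!!/(4β)^j · √(π/(2β)), odd powers integrate to 0; here √(π/(2β)) = 0.64294.
Normalization: ∫|ψ|² dx = 0.64294.
⟨x⟩ = 2.1900 and ⟨x²⟩ = 4.8619.
(Δx)² = 4.8619 − (2.1900)² = 0.065789.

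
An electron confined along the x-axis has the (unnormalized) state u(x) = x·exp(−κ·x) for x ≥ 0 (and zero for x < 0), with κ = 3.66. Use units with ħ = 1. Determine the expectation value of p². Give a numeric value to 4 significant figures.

p² u = −ħ² d²u/dx²; ⟨p²⟩ = −ħ² ∫ u*·u'' dx / ∫|u|² dx.
Differentiate x·exp(−κ·x) with the product rule; every integrand then reduces to terms xʲ·e^(−2κx) on [0, ∞), with ∫₀^∞ xʲ·e^(−2κx) dx = j!/(2κ)^(j+1).
State is unnormalized: ∫|u|² dx = 0.0050991, and ∫u*·(−ħ² u'') dx = 0.068306, so ⟨p²⟩ = 0.068306 / 0.0050991.
⟨p²⟩ = 13.396.

13.40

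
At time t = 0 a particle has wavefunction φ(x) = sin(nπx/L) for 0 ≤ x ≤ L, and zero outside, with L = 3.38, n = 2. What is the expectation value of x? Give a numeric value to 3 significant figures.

1.69

⟨x⟩ = ∫ x·|φ|² dx / ∫|φ|² dx (integrals over the domain).
With sin²θ = (1 − cos2θ)/2 on 0 ≤ x ≤ L: ∫sin²(nπx/L) dx = L/2, ∫x·sin²(nπx/L) dx = L²/4, ∫x²·sin²(nπx/L) dx = L³·(1/6 − 1/(4n²π²)); higher powers xᵏ the same way, integrating xᵏ·cos(2nπx/L) by parts.
State is unnormalized: ∫|φ|² dx = 1.6900, and ∫φ*·x·φ dx = 2.8561, so ⟨x⟩ = 2.8561 / 1.6900.
⟨x⟩ = 1.6900.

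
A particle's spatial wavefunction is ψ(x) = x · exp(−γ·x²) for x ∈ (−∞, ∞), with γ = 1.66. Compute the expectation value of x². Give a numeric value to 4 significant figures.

⟨x²⟩ = ∫ x²·|ψ|² dx / ∫|ψ|² dx (integrals over the domain).
Expand each integrand as polynomial × e^(−2γx²) and use ∫x^(2j)·e^(−2γx²) dx = (2j−1)!!/(4γ)^j · √(π/(2γ)), odd powers → 0; here √(π/(2γ)) = 0.97276.
State is unnormalized: ∫|ψ|² dx = 0.14650, and ∫ψ*·x²·ψ dx = 0.066190, so ⟨x²⟩ = 0.066190 / 0.14650.
⟨x²⟩ = 0.45181.

0.4518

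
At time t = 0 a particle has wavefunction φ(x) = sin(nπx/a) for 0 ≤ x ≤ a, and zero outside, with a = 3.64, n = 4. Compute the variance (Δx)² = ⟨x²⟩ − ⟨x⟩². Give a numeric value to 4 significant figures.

1.062

Compute ⟨x⟩ and ⟨x²⟩ separately, then (Δx)² = ⟨x²⟩ − ⟨x⟩².
With sin²θ = (1 − cos2θ)/2 on 0 ≤ x ≤ a: ∫sin²(nπx/a) dx = a/2, ∫x·sin²(nπx/a) dx = a²/4, ∫x²·sin²(nπx/a) dx = a³·(1/6 − 1/(4n²π²)); higher powers xᵏ the same way, integrating xᵏ·cos(2nπx/a) by parts.
Normalization: ∫|φ|² dx = 1.8200.
⟨x⟩ = 1.8200 and ⟨x²⟩ = 4.3746.
(Δx)² = 4.3746 − (1.8200)² = 1.0622.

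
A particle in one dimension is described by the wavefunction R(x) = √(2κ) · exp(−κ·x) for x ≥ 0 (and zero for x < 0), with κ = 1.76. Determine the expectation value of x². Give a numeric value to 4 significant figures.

⟨x²⟩ = ∫ x²·|R|² dx (integrals over the domain).
Every integrand reduces to terms xʲ·e^(−2κx) on [0, ∞); use ∫₀^∞ xʲ·e^(−2κx) dx = j!/(2κ)^(j+1).
⟨x²⟩ = 0.16142.

0.1614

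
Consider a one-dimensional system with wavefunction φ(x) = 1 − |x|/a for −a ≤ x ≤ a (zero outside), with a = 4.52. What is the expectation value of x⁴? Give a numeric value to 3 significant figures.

⟨x⁴⟩ = ∫ x⁴·|φ|² dx / ∫|φ|² dx (integrals over the domain).
φ is even, so ∫ over [−a, a] = 2∫₀ᵃ with φ = 1 − x/a there: ∫₀ᵃ (1 − x/a)² dx = a/3, ∫₀ᵃ x²(1 − x/a)² dx = a³/30, ∫₀ᵃ x⁴(1 − x/a)² dx = a⁵/105.
State is unnormalized: ∫|φ|² dx = 3.0133, and ∫φ*·x⁴·φ dx = 35.936, so ⟨x⁴⟩ = 35.936 / 3.0133.
⟨x⁴⟩ = 11.926.

11.9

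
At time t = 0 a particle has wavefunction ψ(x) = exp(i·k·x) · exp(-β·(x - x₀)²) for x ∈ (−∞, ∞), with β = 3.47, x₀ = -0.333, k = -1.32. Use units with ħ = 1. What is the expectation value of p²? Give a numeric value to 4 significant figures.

5.212

p² ψ = −ħ² d²ψ/dx²; ⟨p²⟩ = −ħ² ∫ ψ*·ψ'' dx / ∫|ψ|² dx.
Gaussian moments (u = x − x₀): ∫u^(2j)·e^(−2βu²) du = (2j−1)!!/(4β)^j · √(π/(2β)), odd powers integrate to 0; here √(π/(2β)) = 0.67281. Derivatives: ψ′ = (ik − 2βu)·ψ, ψ″ = ((ik − 2βu)² − 2β)·ψ; the odd-in-u pieces drop out.
State is unnormalized: ∫|ψ|² dx = 0.67281, and ∫ψ*·(−ħ² ψ'') dx = 3.5070, so ⟨p²⟩ = 3.5070 / 0.67281.
⟨p²⟩ = 5.2124.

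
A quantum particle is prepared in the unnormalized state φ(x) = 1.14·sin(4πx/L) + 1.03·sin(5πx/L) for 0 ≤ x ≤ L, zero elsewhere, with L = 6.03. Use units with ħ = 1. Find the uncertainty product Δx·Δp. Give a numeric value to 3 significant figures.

2.85

Δx = √(⟨x²⟩−⟨x⟩²), Δp = √(⟨p²⟩−⟨p⟩²).
On 0 ≤ x ≤ L (j ≠ l): ∫sin²(jπx/L) dx = L/2, ∫sin(jπx/L)·sin(lπx/L) dx = 0; diagonal moments ∫x·sin²(jπx/L) dx = L²/4, ∫x²·sin²(jπx/L) dx = L³·(1/6 − 1/(4j²π²)); cross terms ∫x·sin(jπx/L)·sin(lπx/L) dx = 0 for j + l even and −4jlL²/(π²(j² − l²)²) for j + l odd, ∫x²·sin(jπx/L)·sin(lπx/L) dx = (−1)^(j+l)·4jlL³/(π²(j² − l²)²); higher powers the same way via product-to-sum and parts. d²/dx² sin(jπx/L) = −(jπ/L)²·sin(jπx/L); on 0 ≤ x ≤ L, ∫sin²(jπx/L) dx = L/2 and ∫sin(jπx/L)·sin(lπx/L) dx = 0 for j ≠ l, so only diagonal terms survive in ∫|φ|² and ∫φ·φ″; ∫φ·φ′ dx = [φ²/2] between the walls = 0.
Normalization: ∫|φ|² dx = 7.1169.
⟨x⟩ = 1.8143, ⟨x²⟩ = 4.7838 ⇒ Δx = 1.2215.
⟨p⟩ = 0.0000, ⟨p²⟩ = 5.4409 ⇒ Δp = 2.3326.
Δx·Δp = 2.8492.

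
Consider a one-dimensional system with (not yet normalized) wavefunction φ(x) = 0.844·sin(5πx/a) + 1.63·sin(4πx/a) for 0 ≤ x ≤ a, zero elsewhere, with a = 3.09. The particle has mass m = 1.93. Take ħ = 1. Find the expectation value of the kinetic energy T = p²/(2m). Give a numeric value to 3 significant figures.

T = −(ħ²/2m) d²/dx², so ⟨T⟩ = −(ħ²/2m) ∫ φ*·φ'' dx / ∫|φ|² dx; with m = 1.93.
d²/dx² sin(jπx/a) = −(jπ/a)²·sin(jπx/a); on 0 ≤ x ≤ a, ∫sin²(jπx/a) dx = a/2 and ∫sin(jπx/a)·sin(lπx/a) dx = 0 for j ≠ l, so only diagonal terms survive in ∫|φ|² and ∫φ·φ″; ∫φ·φ′ dx = [φ²/2] between the walls = 0.
State is unnormalized: ∫|φ|² dx = 5.2055, and ∫φ*·(−ħ²/2m · φ'') dx = 24.956, so ⟨T⟩ = 24.956 / 5.2055.
⟨T⟩ = 4.7942.

4.79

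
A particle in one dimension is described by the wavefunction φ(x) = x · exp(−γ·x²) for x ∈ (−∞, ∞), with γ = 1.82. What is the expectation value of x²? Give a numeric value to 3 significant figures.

0.412

⟨x²⟩ = ∫ x²·|φ|² dx / ∫|φ|² dx (integrals over the domain).
Expand each integrand as polynomial × e^(−2γx²) and use ∫x^(2j)·e^(−2γx²) dx = (2j−1)!!/(4γ)^j · √(π/(2γ)), odd powers → 0; here √(π/(2γ)) = 0.92902.
State is unnormalized: ∫|φ|² dx = 0.12761, and ∫φ*·x²·φ dx = 0.052588, so ⟨x²⟩ = 0.052588 / 0.12761.
⟨x²⟩ = 0.41209.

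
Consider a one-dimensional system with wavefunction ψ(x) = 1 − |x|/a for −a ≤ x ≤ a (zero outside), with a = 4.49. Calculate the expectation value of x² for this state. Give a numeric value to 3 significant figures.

⟨x²⟩ = ∫ x²·|ψ|² dx / ∫|ψ|² dx (integrals over the domain).
ψ is even, so ∫ over [−a, a] = 2∫₀ᵃ with ψ = 1 − x/a there: ∫₀ᵃ (1 − x/a)² dx = a/3, ∫₀ᵃ x²(1 − x/a)² dx = a³/30, ∫₀ᵃ x⁴(1 − x/a)² dx = a⁵/105.
State is unnormalized: ∫|ψ|² dx = 2.9933, and ∫ψ*·x²·ψ dx = 6.0346, so ⟨x²⟩ = 6.0346 / 2.9933.
⟨x²⟩ = 2.0160.

2.02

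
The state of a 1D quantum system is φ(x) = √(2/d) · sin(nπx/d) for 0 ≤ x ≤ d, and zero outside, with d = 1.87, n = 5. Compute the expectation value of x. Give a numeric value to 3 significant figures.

0.935

⟨x⟩ = ∫ x·|φ|² dx (integrals over the domain).
With sin²θ = (1 − cos2θ)/2 on 0 ≤ x ≤ d: ∫sin²(nπx/d) dx = d/2, ∫x·sin²(nπx/d) dx = d²/4, ∫x²·sin²(nπx/d) dx = d³·(1/6 − 1/(4n²π²)); higher powers xᵏ the same way, integrating xᵏ·cos(2nπx/d) by parts.
⟨x⟩ = 0.93500.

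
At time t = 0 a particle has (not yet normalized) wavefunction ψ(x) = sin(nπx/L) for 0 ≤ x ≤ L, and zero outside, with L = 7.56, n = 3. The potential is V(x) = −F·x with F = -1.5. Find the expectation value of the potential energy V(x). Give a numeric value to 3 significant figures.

5.67

⟨V⟩ = ∫ V(x)·|ψ|² dx / ∫|ψ|² dx.
With sin²θ = (1 − cos2θ)/2 on 0 ≤ x ≤ L: ∫sin²(nπx/L) dx = L/2, ∫x·sin²(nπx/L) dx = L²/4, ∫x²·sin²(nπx/L) dx = L³·(1/6 − 1/(4n²π²)); higher powers xᵏ the same way, integrating xᵏ·cos(2nπx/L) by parts.
State is unnormalized: ∫|ψ|² dx = 3.7800, and ∫ψ*·V(x)·ψ dx = 21.433, so ⟨V⟩ = 21.433 / 3.7800.
⟨V⟩ = 5.6700.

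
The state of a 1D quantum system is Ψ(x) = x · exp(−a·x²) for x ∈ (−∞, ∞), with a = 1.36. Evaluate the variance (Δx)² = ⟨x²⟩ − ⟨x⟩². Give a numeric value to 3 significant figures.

0.551

Compute ⟨x⟩ and ⟨x²⟩ separately, then (Δx)² = ⟨x²⟩ − ⟨x⟩².
Expand each integrand as polynomial × e^(−2ax²) and use ∫x^(2j)·e^(−2ax²) dx = (2j−1)!!/(4a)^j · √(π/(2a)), odd powers → 0; here √(π/(2a)) = 1.0747.
Normalization: ∫|Ψ|² dx = 0.19756.
⟨x⟩ = 0.0000 and ⟨x²⟩ = 0.55147.
(Δx)² = 0.55147 − (0.0000)² = 0.55147.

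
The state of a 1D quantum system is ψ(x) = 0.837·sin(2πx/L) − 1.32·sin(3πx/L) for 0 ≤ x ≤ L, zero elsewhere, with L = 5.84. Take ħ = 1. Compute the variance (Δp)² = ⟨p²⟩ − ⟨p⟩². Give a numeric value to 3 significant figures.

2.19

Compute ⟨p⟩ and ⟨p²⟩ separately; (Δp)² = ⟨p²⟩ − ⟨p⟩².
d²/dx² sin(jπx/L) = −(jπ/L)²·sin(jπx/L); on 0 ≤ x ≤ L, ∫sin²(jπx/L) dx = L/2 and ∫sin(jπx/L)·sin(lπx/L) dx = 0 for j ≠ l, so only diagonal terms survive in ∫|ψ|² and ∫ψ·ψ″; ∫ψ·ψ′ dx = [ψ²/2] between the walls = 0.
Normalization: ∫|ψ|² dx = 7.1335.
⟨p⟩ = 0.0000 and ⟨p²⟩ = 2.1895.
(Δp)² = 2.1895 − (0.0000)² = 2.1895.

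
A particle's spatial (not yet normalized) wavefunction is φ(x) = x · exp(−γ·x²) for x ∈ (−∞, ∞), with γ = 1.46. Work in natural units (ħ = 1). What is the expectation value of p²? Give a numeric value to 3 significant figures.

p² φ = −ħ² d²φ/dx²; ⟨p²⟩ = −ħ² ∫ φ*·φ'' dx / ∫|φ|² dx.
Expand each integrand as polynomial × e^(−2γx²) and use ∫x^(2j)·e^(−2γx²) dx = (2j−1)!!/(4γ)^j · √(π/(2γ)), odd powers → 0; here √(π/(2γ)) = 1.0373. Differentiate with the product rule, d/dx e^(−γx²) = −2γx·e^(−γx²).
State is unnormalized: ∫|φ|² dx = 0.17761, and ∫φ*·(−ħ² φ'') dx = 0.77794, so ⟨p²⟩ = 0.77794 / 0.17761.
⟨p²⟩ = 4.3800.

4.38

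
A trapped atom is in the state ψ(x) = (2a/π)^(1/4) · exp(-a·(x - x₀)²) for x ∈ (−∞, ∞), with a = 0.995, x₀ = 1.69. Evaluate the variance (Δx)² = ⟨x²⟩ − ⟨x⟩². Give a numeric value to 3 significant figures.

Compute ⟨x⟩ and ⟨x²⟩ separately, then (Δx)² = ⟨x²⟩ − ⟨x⟩².
Gaussian moments (u = x − x₀): ∫u^(2j)·e^(−2au²) du = (2j−1)!!/(4a)^j · √(π/(2a)), odd powers integrate to 0; here √(π/(2a)) = 1.2565.
⟨x⟩ = 1.6900 and ⟨x²⟩ = 3.1074.
(Δx)² = 3.1074 − (1.6900)² = 0.25126.

0.251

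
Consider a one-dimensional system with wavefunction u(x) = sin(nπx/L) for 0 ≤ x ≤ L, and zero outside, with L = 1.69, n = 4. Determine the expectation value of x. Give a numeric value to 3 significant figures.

0.845

⟨x⟩ = ∫ x·|u|² dx / ∫|u|² dx (integrals over the domain).
With sin²θ = (1 − cos2θ)/2 on 0 ≤ x ≤ L: ∫sin²(nπx/L) dx = L/2, ∫x·sin²(nπx/L) dx = L²/4, ∫x²·sin²(nπx/L) dx = L³·(1/6 − 1/(4n²π²)); higher powers xᵏ the same way, integrating xᵏ·cos(2nπx/L) by parts.
State is unnormalized: ∫|u|² dx = 0.84500, and ∫u*·x·u dx = 0.71403, so ⟨x⟩ = 0.71403 / 0.84500.
⟨x⟩ = 0.84500.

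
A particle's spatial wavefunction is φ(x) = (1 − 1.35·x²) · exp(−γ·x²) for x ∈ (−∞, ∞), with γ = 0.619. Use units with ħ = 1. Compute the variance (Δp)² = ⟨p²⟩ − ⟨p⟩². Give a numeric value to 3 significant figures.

3.22

Compute ⟨p⟩ and ⟨p²⟩ separately; (Δp)² = ⟨p²⟩ − ⟨p⟩².
Expand each integrand as polynomial × e^(−2γx²) and use ∫x^(2j)·e^(−2γx²) dx = (2j−1)!!/(4γ)^j · √(π/(2γ)), odd powers → 0; here √(π/(2γ)) = 1.5930. Differentiate with the product rule, d/dx e^(−γx²) = −2γx·e^(−γx²).
Normalization: ∫|φ|² dx = 1.2766.
⟨p⟩ = 0.0000 and ⟨p²⟩ = 3.2221.
(Δp)² = 3.2221 − (0.0000)² = 3.2221.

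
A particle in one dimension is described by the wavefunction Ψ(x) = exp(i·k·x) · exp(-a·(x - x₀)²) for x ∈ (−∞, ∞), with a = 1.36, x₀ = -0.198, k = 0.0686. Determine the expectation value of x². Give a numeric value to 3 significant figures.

⟨x²⟩ = ∫ x²·|Ψ|² dx / ∫|Ψ|² dx (integrals over the domain).
Gaussian moments (u = x − x₀): ∫u^(2j)·e^(−2au²) du = (2j−1)!!/(4a)^j · √(π/(2a)), odd powers integrate to 0; here √(π/(2a)) = 1.0747.
State is unnormalized: ∫|Ψ|² dx = 1.0747, and ∫Ψ*·x²·Ψ dx = 0.23969, so ⟨x²⟩ = 0.23969 / 1.0747.
⟨x²⟩ = 0.22303.

0.223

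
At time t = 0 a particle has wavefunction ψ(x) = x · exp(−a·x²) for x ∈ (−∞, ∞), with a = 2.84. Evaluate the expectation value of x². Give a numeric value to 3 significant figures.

⟨x²⟩ = ∫ x²·|ψ|² dx / ∫|ψ|² dx (integrals over the domain).
Expand each integrand as polynomial × e^(−2ax²) and use ∫x^(2j)·e^(−2ax²) dx = (2j−1)!!/(4a)^j · √(π/(2a)), odd powers → 0; here √(π/(2a)) = 0.74371.
State is unnormalized: ∫|ψ|² dx = 0.065467, and ∫ψ*·x²·ψ dx = 0.017289, so ⟨x²⟩ = 0.017289 / 0.065467.
⟨x²⟩ = 0.26408.

0.264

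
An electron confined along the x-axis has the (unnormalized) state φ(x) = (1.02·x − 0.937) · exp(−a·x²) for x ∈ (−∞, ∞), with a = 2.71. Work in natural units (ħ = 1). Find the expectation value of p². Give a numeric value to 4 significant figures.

3.244

p² φ = −ħ² d²φ/dx²; ⟨p²⟩ = −ħ² ∫ φ*·φ'' dx / ∫|φ|² dx.
Expand each integrand as polynomial × e^(−2ax²) and use ∫x^(2j)·e^(−2ax²) dx = (2j−1)!!/(4a)^j · √(π/(2a)), odd powers → 0; here √(π/(2a)) = 0.76133. Differentiate with the product rule, d/dx e^(−ax²) = −2ax·e^(−ax²).
State is unnormalized: ∫|φ|² dx = 0.74150, and ∫φ*·(−ħ² φ'') dx = 2.4055, so ⟨p²⟩ = 2.4055 / 0.74150.
⟨p²⟩ = 3.2441.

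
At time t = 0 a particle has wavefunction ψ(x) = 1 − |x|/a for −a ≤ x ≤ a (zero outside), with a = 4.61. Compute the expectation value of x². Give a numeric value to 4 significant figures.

⟨x²⟩ = ∫ x²·|ψ|² dx / ∫|ψ|² dx (integrals over the domain).
ψ is even, so ∫ over [−a, a] = 2∫₀ᵃ with ψ = 1 − x/a there: ∫₀ᵃ (1 − x/a)² dx = a/3, ∫₀ᵃ x²(1 − x/a)² dx = a³/30, ∫₀ᵃ x⁴(1 − x/a)² dx = a⁵/105.
State is unnormalized: ∫|ψ|² dx = 3.0733, and ∫ψ*·x²·ψ dx = 6.5315, so ⟨x²⟩ = 6.5315 / 3.0733.
⟨x²⟩ = 2.1252.

2.125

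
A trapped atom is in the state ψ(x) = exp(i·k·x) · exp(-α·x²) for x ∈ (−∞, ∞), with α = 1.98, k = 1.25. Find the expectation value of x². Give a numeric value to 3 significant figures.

⟨x²⟩ = ∫ x²·|ψ|² dx / ∫|ψ|² dx (integrals over the domain).
Gaussian moments: ∫x^(2j)·e^(−2αx²) dx = (2j−1)!!/(4α)^j · √(π/(2α)), odd powers integrate to 0; here √(π/(2α)) = 0.89069.
State is unnormalized: ∫|ψ|² dx = 0.89069, and ∫ψ*·x²·ψ dx = 0.11246, so ⟨x²⟩ = 0.11246 / 0.89069.
⟨x²⟩ = 0.12626.

0.126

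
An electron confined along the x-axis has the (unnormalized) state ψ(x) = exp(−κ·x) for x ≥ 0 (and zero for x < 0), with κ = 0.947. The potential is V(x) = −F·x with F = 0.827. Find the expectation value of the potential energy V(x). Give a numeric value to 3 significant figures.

⟨V⟩ = ∫ V(x)·|ψ|² dx / ∫|ψ|² dx.
Every integrand reduces to terms xʲ·e^(−2κx) on [0, ∞); use ∫₀^∞ xʲ·e^(−2κx) dx = j!/(2κ)^(j+1).
State is unnormalized: ∫|ψ|² dx = 0.52798, and ∫ψ*·V(x)·ψ dx = -0.23054, so ⟨V⟩ = -0.23054 / 0.52798.
⟨V⟩ = -0.43664.

-0.437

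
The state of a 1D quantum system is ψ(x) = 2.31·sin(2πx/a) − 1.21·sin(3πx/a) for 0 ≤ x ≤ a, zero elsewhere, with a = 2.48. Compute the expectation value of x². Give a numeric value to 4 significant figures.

2.965

⟨x²⟩ = ∫ x²·|ψ|² dx / ∫|ψ|² dx (integrals over the domain).
On 0 ≤ x ≤ a (j ≠ l): ∫sin²(jπx/a) dx = a/2, ∫sin(jπx/a)·sin(lπx/a) dx = 0; diagonal moments ∫x·sin²(jπx/a) dx = a²/4, ∫x²·sin²(jπx/a) dx = a³·(1/6 − 1/(4j²π²)); cross terms ∫x·sin(jπx/a)·sin(lπx/a) dx = 0 for j + l even and −4jla²/(π²(j² − l²)²) for j + l odd, ∫x²·sin(jπx/a)·sin(lπx/a) dx = (−1)^(j+l)·4jla³/(π²(j² − l²)²); higher powers the same way via product-to-sum and parts.
State is unnormalized: ∫|ψ|² dx = 8.4322, and ∫ψ*·x²·ψ dx = 25.003, so ⟨x²⟩ = 25.003 / 8.4322.
⟨x²⟩ = 2.9651.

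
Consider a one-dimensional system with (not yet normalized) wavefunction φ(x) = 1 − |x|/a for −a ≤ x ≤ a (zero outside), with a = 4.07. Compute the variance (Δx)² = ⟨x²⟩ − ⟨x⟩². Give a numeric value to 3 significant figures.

1.66

Compute ⟨x⟩ and ⟨x²⟩ separately, then (Δx)² = ⟨x²⟩ − ⟨x⟩².
φ is even, so ∫ over [−a, a] = 2∫₀ᵃ with φ = 1 − x/a there: ∫₀ᵃ (1 − x/a)² dx = a/3, ∫₀ᵃ x²(1 − x/a)² dx = a³/30, ∫₀ᵃ x⁴(1 − x/a)² dx = a⁵/105.
Normalization: ∫|φ|² dx = 2.7133.
⟨x⟩ = 0.0000 and ⟨x²⟩ = 1.6565.
(Δx)² = 1.6565 − (0.0000)² = 1.6565.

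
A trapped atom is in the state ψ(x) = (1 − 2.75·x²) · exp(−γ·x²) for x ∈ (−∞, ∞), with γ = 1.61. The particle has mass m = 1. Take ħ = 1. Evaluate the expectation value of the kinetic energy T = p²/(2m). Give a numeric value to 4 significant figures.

T = −(ħ²/2m) d²/dx², so ⟨T⟩ = −(ħ²/2m) ∫ ψ*·ψ'' dx / ∫|ψ|² dx; with m = 1.
Expand each integrand as polynomial × e^(−2γx²) and use ∫x^(2j)·e^(−2γx²) dx = (2j−1)!!/(4γ)^j · √(π/(2γ)), odd powers → 0; here √(π/(2γ)) = 0.98775. Differentiate with the product rule, d/dx e^(−γx²) = −2γx·e^(−γx²).
State is unnormalized: ∫|ψ|² dx = 0.68451, and ∫ψ*·(−ħ²/2m · ψ'') dx = 2.4891, so ⟨T⟩ = 2.4891 / 0.68451.
⟨T⟩ = 3.6364.

3.636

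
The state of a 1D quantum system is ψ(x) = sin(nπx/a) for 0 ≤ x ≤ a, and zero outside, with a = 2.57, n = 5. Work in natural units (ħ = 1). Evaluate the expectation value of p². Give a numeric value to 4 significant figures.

p² ψ = −ħ² d²ψ/dx²; ⟨p²⟩ = −ħ² ∫ ψ*·ψ'' dx / ∫|ψ|² dx.
d/dx sin(nπx/a) = (nπ/a)·cos(nπx/a) and d²/dx² sin(nπx/a) = −(nπ/a)²·sin(nπx/a); on 0 ≤ x ≤ a, ∫sin²(nπx/a) dx = a/2 and ∫sin(nπx/a)·cos(nπx/a) dx = 0.
State is unnormalized: ∫|ψ|² dx = 1.2850, and ∫ψ*·(−ħ² ψ'') dx = 48.004, so ⟨p²⟩ = 48.004 / 1.2850.
⟨p²⟩ = 37.357.

37.36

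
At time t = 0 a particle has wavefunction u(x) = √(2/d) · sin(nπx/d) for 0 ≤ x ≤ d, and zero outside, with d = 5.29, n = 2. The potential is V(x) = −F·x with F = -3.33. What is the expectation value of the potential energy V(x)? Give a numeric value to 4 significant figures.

⟨V⟩ = ∫ V(x)·|u|² dx.
With sin²θ = (1 − cos2θ)/2 on 0 ≤ x ≤ d: ∫sin²(nπx/d) dx = d/2, ∫x·sin²(nπx/d) dx = d²/4, ∫x²·sin²(nπx/d) dx = d³·(1/6 − 1/(4n²π²)); higher powers xᵏ the same way, integrating xᵏ·cos(2nπx/d) by parts.
⟨V⟩ = 8.8079.

8.808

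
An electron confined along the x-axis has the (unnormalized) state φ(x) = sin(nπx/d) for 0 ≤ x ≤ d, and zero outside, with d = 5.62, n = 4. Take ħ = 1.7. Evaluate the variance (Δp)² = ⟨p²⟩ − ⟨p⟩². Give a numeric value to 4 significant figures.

14.45

Compute ⟨p⟩ and ⟨p²⟩ separately; (Δp)² = ⟨p²⟩ − ⟨p⟩².
d/dx sin(nπx/d) = (nπ/d)·cos(nπx/d) and d²/dx² sin(nπx/d) = −(nπ/d)²·sin(nπx/d); on 0 ≤ x ≤ d, ∫sin²(nπx/d) dx = d/2 and ∫sin(nπx/d)·cos(nπx/d) dx = 0.
Normalization: ∫|φ|² dx = 2.8100.
⟨p⟩ = 0.0000 and ⟨p²⟩ = 14.449.
(Δp)² = 14.449 − (0.0000)² = 14.449.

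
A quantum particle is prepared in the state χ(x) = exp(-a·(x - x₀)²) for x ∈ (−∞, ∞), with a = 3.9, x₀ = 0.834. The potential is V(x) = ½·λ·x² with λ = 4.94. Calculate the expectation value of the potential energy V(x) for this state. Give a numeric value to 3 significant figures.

1.88

⟨V⟩ = ∫ V(x)·|χ|² dx / ∫|χ|² dx.
Gaussian moments (u = x − x₀): ∫u^(2j)·e^(−2au²) du = (2j−1)!!/(4a)^j · √(π/(2a)), odd powers integrate to 0; here √(π/(2a)) = 0.63464.
State is unnormalized: ∫|χ|² dx = 0.63464, and ∫χ*·V(x)·χ dx = 1.1908, so ⟨V⟩ = 1.1908 / 0.63464.
⟨V⟩ = 1.8764.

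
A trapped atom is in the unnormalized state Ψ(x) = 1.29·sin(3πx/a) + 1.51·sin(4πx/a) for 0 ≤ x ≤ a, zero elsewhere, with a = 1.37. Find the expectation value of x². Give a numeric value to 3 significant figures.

0.250

⟨x²⟩ = ∫ x²·|Ψ|² dx / ∫|Ψ|² dx (integrals over the domain).
On 0 ≤ x ≤ a (j ≠ l): ∫sin²(jπx/a) dx = a/2, ∫sin(jπx/a)·sin(lπx/a) dx = 0; diagonal moments ∫x·sin²(jπx/a) dx = a²/4, ∫x²·sin²(jπx/a) dx = a³·(1/6 − 1/(4j²π²)); cross terms ∫x·sin(jπx/a)·sin(lπx/a) dx = 0 for j + l even and −4jla²/(π²(j² − l²)²) for j + l odd, ∫x²·sin(jπx/a)·sin(lπx/a) dx = (−1)^(j+l)·4jla³/(π²(j² − l²)²); higher powers the same way via product-to-sum and parts.
State is unnormalized: ∫|Ψ|² dx = 2.7018, and ∫Ψ*·x²·Ψ dx = 0.67473, so ⟨x²⟩ = 0.67473 / 2.7018.
⟨x²⟩ = 0.24973.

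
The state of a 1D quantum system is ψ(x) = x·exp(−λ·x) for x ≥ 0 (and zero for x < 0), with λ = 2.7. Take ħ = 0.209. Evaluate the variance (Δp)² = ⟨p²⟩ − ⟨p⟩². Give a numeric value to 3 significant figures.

0.318

Compute ⟨p⟩ and ⟨p²⟩ separately; (Δp)² = ⟨p²⟩ − ⟨p⟩².
Differentiate x·exp(−λ·x) with the product rule; every integrand then reduces to terms xʲ·e^(−2λx) on [0, ∞), with ∫₀^∞ xʲ·e^(−2λx) dx = j!/(2λ)^(j+1).
Normalization: ∫|ψ|² dx = 0.012701.
⟨p⟩ = 0.0000 and ⟨p²⟩ = 0.31843.
(Δp)² = 0.31843 − (0.0000)² = 0.31843.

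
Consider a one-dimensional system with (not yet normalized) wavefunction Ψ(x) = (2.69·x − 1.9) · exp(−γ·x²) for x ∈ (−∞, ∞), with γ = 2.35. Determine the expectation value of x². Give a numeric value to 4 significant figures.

0.1438

⟨x²⟩ = ∫ x²·|Ψ|² dx / ∫|Ψ|² dx (integrals over the domain).
Expand each integrand as polynomial × e^(−2γx²) and use ∫x^(2j)·e^(−2γx²) dx = (2j−1)!!/(4γ)^j · √(π/(2γ)), odd powers → 0; here √(π/(2γ)) = 0.81757.
State is unnormalized: ∫|Ψ|² dx = 3.5808, and ∫Ψ*·x²·Ψ dx = 0.51484, so ⟨x²⟩ = 0.51484 / 3.5808.
⟨x²⟩ = 0.14378.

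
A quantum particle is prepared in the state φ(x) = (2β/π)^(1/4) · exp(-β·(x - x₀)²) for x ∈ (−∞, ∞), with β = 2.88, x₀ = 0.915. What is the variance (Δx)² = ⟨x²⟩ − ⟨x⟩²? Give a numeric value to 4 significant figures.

Compute ⟨x⟩ and ⟨x²⟩ separately, then (Δx)² = ⟨x²⟩ − ⟨x⟩².
Gaussian moments (u = x − x₀): ∫u^(2j)·e^(−2βu²) du = (2j−1)!!/(4β)^j · √(π/(2β)), odd powers integrate to 0; here √(π/(2β)) = 0.73852.
⟨x⟩ = 0.91500 and ⟨x²⟩ = 0.92403.
(Δx)² = 0.92403 − (0.91500)² = 0.086806.

0.08681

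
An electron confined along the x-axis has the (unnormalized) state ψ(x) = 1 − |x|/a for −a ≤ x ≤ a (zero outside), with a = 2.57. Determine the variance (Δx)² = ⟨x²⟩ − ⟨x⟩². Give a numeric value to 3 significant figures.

0.660

Compute ⟨x⟩ and ⟨x²⟩ separately, then (Δx)² = ⟨x²⟩ − ⟨x⟩².
ψ is even, so ∫ over [−a, a] = 2∫₀ᵃ with ψ = 1 − x/a there: ∫₀ᵃ (1 − x/a)² dx = a/3, ∫₀ᵃ x²(1 − x/a)² dx = a³/30, ∫₀ᵃ x⁴(1 − x/a)² dx = a⁵/105.
Normalization: ∫|ψ|² dx = 1.7133.
⟨x⟩ = 0.0000 and ⟨x²⟩ = 0.66049.
(Δx)² = 0.66049 − (0.0000)² = 0.66049.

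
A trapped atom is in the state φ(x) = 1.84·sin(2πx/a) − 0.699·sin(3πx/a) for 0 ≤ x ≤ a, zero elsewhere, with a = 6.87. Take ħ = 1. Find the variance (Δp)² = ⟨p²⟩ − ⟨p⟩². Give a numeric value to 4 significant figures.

0.9683

Compute ⟨p⟩ and ⟨p²⟩ separately; (Δp)² = ⟨p²⟩ − ⟨p⟩².
d²/dx² sin(jπx/a) = −(jπ/a)²·sin(jπx/a); on 0 ≤ x ≤ a, ∫sin²(jπx/a) dx = a/2 and ∫sin(jπx/a)·sin(lπx/a) dx = 0 for j ≠ l, so only diagonal terms survive in ∫|φ|² and ∫φ·φ″; ∫φ·φ′ dx = [φ²/2] between the walls = 0.
Normalization: ∫|φ|² dx = 13.308.
⟨p⟩ = 0.0000 and ⟨p²⟩ = 0.96833.
(Δp)² = 0.96833 − (0.0000)² = 0.96833.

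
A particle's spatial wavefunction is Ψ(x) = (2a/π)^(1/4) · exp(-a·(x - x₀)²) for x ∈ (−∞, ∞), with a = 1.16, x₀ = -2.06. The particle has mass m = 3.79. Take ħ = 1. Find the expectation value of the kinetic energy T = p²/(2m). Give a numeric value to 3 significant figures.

T = −(ħ²/2m) d²/dx², so ⟨T⟩ = −(ħ²/2m) ∫ Ψ*·Ψ'' dx; with m = 3.79.
Gaussian moments (u = x − x₀): ∫u^(2j)·e^(−2au²) du = (2j−1)!!/(4a)^j · √(π/(2a)), odd powers integrate to 0; here √(π/(2a)) = 1.1637. Derivatives: d/dx e^(−au²) = −2au·e^(−au²), d²/dx² e^(−au²) = (4a²u² − 2a)·e^(−au²).
⟨T⟩ = 0.15303.

0.153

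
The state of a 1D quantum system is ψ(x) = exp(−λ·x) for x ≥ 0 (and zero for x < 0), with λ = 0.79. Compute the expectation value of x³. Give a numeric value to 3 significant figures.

⟨x³⟩ = ∫ x³·|ψ|² dx / ∫|ψ|² dx (integrals over the domain).
Every integrand reduces to terms xʲ·e^(−2λx) on [0, ∞); use ∫₀^∞ xʲ·e^(−2λx) dx = j!/(2λ)^(j+1).
State is unnormalized: ∫|ψ|² dx = 0.63291, and ∫ψ*·x³·ψ dx = 0.96277, so ⟨x³⟩ = 0.96277 / 0.63291.
⟨x³⟩ = 1.5212.

1.52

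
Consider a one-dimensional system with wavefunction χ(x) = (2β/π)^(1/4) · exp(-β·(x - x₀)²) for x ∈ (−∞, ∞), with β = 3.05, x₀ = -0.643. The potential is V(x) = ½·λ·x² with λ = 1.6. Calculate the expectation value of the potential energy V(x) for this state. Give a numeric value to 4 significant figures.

0.3963

⟨V⟩ = ∫ V(x)·|χ|² dx.
Gaussian moments (u = x − x₀): ∫u^(2j)·e^(−2βu²) du = (2j−1)!!/(4β)^j · √(π/(2β)), odd powers integrate to 0; here √(π/(2β)) = 0.71765.
⟨V⟩ = 0.39633.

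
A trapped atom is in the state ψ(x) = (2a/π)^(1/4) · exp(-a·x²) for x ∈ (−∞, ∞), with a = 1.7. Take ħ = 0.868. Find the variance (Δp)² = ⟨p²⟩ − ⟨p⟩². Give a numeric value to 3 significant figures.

Compute ⟨p⟩ and ⟨p²⟩ separately; (Δp)² = ⟨p²⟩ − ⟨p⟩².
Gaussian moments: ∫x^(2j)·e^(−2ax²) dx = (2j−1)!!/(4a)^j · √(π/(2a)), odd powers integrate to 0; here √(π/(2a)) = 0.96125. Derivatives: d/dx e^(−ax²) = −2ax·e^(−ax²), d²/dx² e^(−ax²) = (4a²x² − 2a)·e^(−ax²).
⟨p⟩ = 0.0000 and ⟨p²⟩ = 1.2808.
(Δp)² = 1.2808 − (0.0000)² = 1.2808.

1.28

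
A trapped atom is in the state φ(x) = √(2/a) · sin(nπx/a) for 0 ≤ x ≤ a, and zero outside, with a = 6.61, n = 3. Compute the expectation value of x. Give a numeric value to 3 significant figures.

⟨x⟩ = ∫ x·|φ|² dx (integrals over the domain).
With sin²θ = (1 − cos2θ)/2 on 0 ≤ x ≤ a: ∫sin²(nπx/a) dx = a/2, ∫x·sin²(nπx/a) dx = a²/4, ∫x²·sin²(nπx/a) dx = a³·(1/6 − 1/(4n²π²)); higher powers xᵏ the same way, integrating xᵏ·cos(2nπx/a) by parts.
⟨x⟩ = 3.3050.

3.31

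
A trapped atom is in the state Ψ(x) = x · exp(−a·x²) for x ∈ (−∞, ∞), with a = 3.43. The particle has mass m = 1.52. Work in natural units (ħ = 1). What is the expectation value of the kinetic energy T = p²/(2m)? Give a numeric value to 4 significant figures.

3.385

T = −(ħ²/2m) d²/dx², so ⟨T⟩ = −(ħ²/2m) ∫ Ψ*·Ψ'' dx / ∫|Ψ|² dx; with m = 1.52.
Expand each integrand as polynomial × e^(−2ax²) and use ∫x^(2j)·e^(−2ax²) dx = (2j−1)!!/(4a)^j · √(π/(2a)), odd powers → 0; here √(π/(2a)) = 0.67673. Differentiate with the product rule, d/dx e^(−ax²) = −2ax·e^(−ax²).
State is unnormalized: ∫|Ψ|² dx = 0.049324, and ∫Ψ*·(−ħ²/2m · Ψ'') dx = 0.16696, so ⟨T⟩ = 0.16696 / 0.049324.
⟨T⟩ = 3.3849.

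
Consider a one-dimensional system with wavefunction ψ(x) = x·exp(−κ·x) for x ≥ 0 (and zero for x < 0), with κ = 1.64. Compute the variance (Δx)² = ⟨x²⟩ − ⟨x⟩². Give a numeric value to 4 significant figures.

0.2789

Compute ⟨x⟩ and ⟨x²⟩ separately, then (Δx)² = ⟨x²⟩ − ⟨x⟩².
Every integrand reduces to terms xʲ·e^(−2κx) on [0, ∞); use ∫₀^∞ xʲ·e^(−2κx) dx = j!/(2κ)^(j+1).
Normalization: ∫|ψ|² dx = 0.056677.
⟨x⟩ = 0.91463 and ⟨x²⟩ = 1.1154.
(Δx)² = 1.1154 − (0.91463)² = 0.27885.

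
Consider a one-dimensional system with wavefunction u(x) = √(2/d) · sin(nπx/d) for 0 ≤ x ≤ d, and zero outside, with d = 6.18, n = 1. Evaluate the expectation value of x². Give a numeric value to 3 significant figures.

10.8

⟨x²⟩ = ∫ x²·|u|² dx (integrals over the domain).
With sin²θ = (1 − cos2θ)/2 on 0 ≤ x ≤ d: ∫sin²(nπx/d) dx = d/2, ∫x·sin²(nπx/d) dx = d²/4, ∫x²·sin²(nπx/d) dx = d³·(1/6 − 1/(4n²π²)); higher powers xᵏ the same way, integrating xᵏ·cos(2nπx/d) by parts.
⟨x²⟩ = 10.796.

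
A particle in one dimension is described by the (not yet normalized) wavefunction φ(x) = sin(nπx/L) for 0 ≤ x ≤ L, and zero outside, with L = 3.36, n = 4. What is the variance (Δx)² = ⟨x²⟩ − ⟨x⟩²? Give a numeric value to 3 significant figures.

0.905

Compute ⟨x⟩ and ⟨x²⟩ separately, then (Δx)² = ⟨x²⟩ − ⟨x⟩².
With sin²θ = (1 − cos2θ)/2 on 0 ≤ x ≤ L: ∫sin²(nπx/L) dx = L/2, ∫x·sin²(nπx/L) dx = L²/4, ∫x²·sin²(nπx/L) dx = L³·(1/6 − 1/(4n²π²)); higher powers xᵏ the same way, integrating xᵏ·cos(2nπx/L) by parts.
Normalization: ∫|φ|² dx = 1.6800.
⟨x⟩ = 1.6800 and ⟨x²⟩ = 3.7275.
(Δx)² = 3.7275 − (1.6800)² = 0.90505.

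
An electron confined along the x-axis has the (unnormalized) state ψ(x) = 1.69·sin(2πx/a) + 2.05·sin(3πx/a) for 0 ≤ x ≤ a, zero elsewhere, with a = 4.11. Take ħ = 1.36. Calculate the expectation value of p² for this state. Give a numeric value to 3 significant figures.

7.54

p² ψ = −ħ² d²ψ/dx²; ⟨p²⟩ = −ħ² ∫ ψ*·ψ'' dx / ∫|ψ|² dx.
d²/dx² sin(jπx/a) = −(jπ/a)²·sin(jπx/a); on 0 ≤ x ≤ a, ∫sin²(jπx/a) dx = a/2 and ∫sin(jπx/a)·sin(lπx/a) dx = 0 for j ≠ l, so only diagonal terms survive in ∫|ψ|² and ∫ψ·ψ″; ∫ψ·ψ′ dx = [ψ²/2] between the walls = 0.
State is unnormalized: ∫|ψ|² dx = 14.505, and ∫ψ*·(−ħ² ψ'') dx = 109.37, so ⟨p²⟩ = 109.37 / 14.505.
⟨p²⟩ = 7.5397.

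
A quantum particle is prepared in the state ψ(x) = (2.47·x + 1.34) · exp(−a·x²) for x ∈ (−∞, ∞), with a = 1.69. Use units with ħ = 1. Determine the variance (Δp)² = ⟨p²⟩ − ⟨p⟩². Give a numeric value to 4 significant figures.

2.821

Compute ⟨p⟩ and ⟨p²⟩ separately; (Δp)² = ⟨p²⟩ − ⟨p⟩².
Expand each integrand as polynomial × e^(−2ax²) and use ∫x^(2j)·e^(−2ax²) dx = (2j−1)!!/(4a)^j · √(π/(2a)), odd powers → 0; here √(π/(2a)) = 0.96409. Differentiate with the product rule, d/dx e^(−ax²) = −2ax·e^(−ax²).
Normalization: ∫|ψ|² dx = 2.6012.
⟨p⟩ = 0.0000 and ⟨p²⟩ = 2.8206.
(Δp)² = 2.8206 − (0.0000)² = 2.8206.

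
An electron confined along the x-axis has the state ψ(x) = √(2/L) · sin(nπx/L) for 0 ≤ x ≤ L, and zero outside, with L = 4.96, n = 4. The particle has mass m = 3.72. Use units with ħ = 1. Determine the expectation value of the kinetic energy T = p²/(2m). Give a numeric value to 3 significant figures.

0.863

T = −(ħ²/2m) d²/dx², so ⟨T⟩ = −(ħ²/2m) ∫ ψ*·ψ'' dx; with m = 3.72.
d/dx sin(nπx/L) = (nπ/L)·cos(nπx/L) and d²/dx² sin(nπx/L) = −(nπ/L)²·sin(nπx/L); on 0 ≤ x ≤ L, ∫sin²(nπx/L) dx = L/2 and ∫sin(nπx/L)·cos(nπx/L) dx = 0.
⟨T⟩ = 0.86275.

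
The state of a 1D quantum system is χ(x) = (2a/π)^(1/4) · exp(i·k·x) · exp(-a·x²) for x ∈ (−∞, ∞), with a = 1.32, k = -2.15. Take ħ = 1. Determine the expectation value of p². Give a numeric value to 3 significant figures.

5.94

p² χ = −ħ² d²χ/dx²; ⟨p²⟩ = −ħ² ∫ χ*·χ'' dx.
Gaussian moments: ∫x^(2j)·e^(−2ax²) dx = (2j−1)!!/(4a)^j · √(π/(2a)), odd powers integrate to 0; here √(π/(2a)) = 1.0909. Derivatives: χ′ = (ik − 2ax)·χ, χ″ = ((ik − 2ax)² − 2a)·χ; the odd-in-x pieces drop out.
⟨p²⟩ = 5.9425.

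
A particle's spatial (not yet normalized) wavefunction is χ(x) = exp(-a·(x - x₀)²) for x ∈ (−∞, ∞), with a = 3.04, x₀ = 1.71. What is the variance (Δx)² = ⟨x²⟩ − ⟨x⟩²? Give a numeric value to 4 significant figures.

Compute ⟨x⟩ and ⟨x²⟩ separately, then (Δx)² = ⟨x²⟩ − ⟨x⟩².
Gaussian moments (u = x − x₀): ∫u^(2j)·e^(−2au²) du = (2j−1)!!/(4a)^j · √(π/(2a)), odd powers integrate to 0; here √(π/(2a)) = 0.71882.
Normalization: ∫|χ|² dx = 0.71882.
⟨x⟩ = 1.7100 and ⟨x²⟩ = 3.0063.
(Δx)² = 3.0063 − (1.7100)² = 0.082237.

0.08224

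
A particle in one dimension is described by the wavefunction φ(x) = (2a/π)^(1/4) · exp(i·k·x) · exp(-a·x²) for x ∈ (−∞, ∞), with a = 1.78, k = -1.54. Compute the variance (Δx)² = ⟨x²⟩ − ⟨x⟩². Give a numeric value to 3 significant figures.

Compute ⟨x⟩ and ⟨x²⟩ separately, then (Δx)² = ⟨x²⟩ − ⟨x⟩².
Gaussian moments: ∫x^(2j)·e^(−2ax²) dx = (2j−1)!!/(4a)^j · √(π/(2a)), odd powers integrate to 0; here √(π/(2a)) = 0.93940.
⟨x⟩ = 0.0000 and ⟨x²⟩ = 0.14045.
(Δx)² = 0.14045 − (0.0000)² = 0.14045.

0.140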